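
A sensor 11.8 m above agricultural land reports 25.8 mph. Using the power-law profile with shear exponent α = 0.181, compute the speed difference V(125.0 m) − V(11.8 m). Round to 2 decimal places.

Power law: V₂ = V₁ · (z₂/z₁)^α = 25.8 × (10.5932)^0.181 = 39.5503 mph
ΔV = 39.5503 − 25.8 = 13.7503 mph

13.75 mph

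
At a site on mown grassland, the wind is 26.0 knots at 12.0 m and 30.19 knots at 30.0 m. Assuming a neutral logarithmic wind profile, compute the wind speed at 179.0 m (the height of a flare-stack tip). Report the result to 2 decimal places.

38.36 knots

Log law: V ∝ ln(z/z₀). From the pair, with r = V₁/V₂ = 0.86121,
ln z₀ = (ln z₁ − r·ln z₂)/(1 − r) = (2.4849 − 0.86121×3.4012)/0.13879 = -3.2009 → z₀ = 0.04073 m
V₃ = V₁ · ln(z₃/z₀)/ln(z₁/z₀) = 26.0 × 8.3883/5.6858 = 38.3579 knots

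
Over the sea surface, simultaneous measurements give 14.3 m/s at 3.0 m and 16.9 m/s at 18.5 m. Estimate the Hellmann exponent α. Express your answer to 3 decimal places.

α ≈ 0.092

Power law: V₂/V₁ = (z₂/z₁)^α ⇒ α = ln(V₂/V₁) / ln(z₂/z₁)
α = ln(16.9/14.3) / ln(18.5/3.0) = ln(1.1818) / ln(6.1667)
  = 0.16705 / 1.81916 = 0.09183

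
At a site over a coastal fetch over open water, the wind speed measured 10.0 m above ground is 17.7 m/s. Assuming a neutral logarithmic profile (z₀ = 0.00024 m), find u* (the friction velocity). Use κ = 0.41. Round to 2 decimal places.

Log law: V(z) = (u*/κ) · ln(z/z₀) ⇒ u* = κ · V / ln(z/z₀)
u* = 0.41 × 17.7 / ln(10.0/0.00024) = 0.41 × 17.7 / 10.6375
   = 7.2570 / 10.6375 = 0.6822 m/s

u* ≈ 0.68 m/s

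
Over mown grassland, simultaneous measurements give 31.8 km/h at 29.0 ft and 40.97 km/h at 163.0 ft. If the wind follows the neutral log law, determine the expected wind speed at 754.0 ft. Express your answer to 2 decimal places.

49.11 km/h

Log law: V ∝ ln(z/z₀). From the pair, with r = V₁/V₂ = 0.77618,
ln z₀ = (ln z₁ − r·ln z₂)/(1 − r) = (3.3673 − 0.77618×5.0938)/0.22382 = -2.6198 → z₀ = 0.07282 ft
V₃ = V₁ · ln(z₃/z₀)/ln(z₁/z₀) = 31.8 × 9.2451/5.9871 = 49.1053 km/h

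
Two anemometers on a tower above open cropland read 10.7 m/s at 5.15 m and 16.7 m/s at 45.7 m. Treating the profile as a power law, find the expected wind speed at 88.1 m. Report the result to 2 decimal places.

First find α: α = ln(V₂/V₁)/ln(z₂/z₁) = ln(16.7/10.7)/ln(45.7/5.15) = 0.44516/2.18310 = 0.2039
Extrapolate from 45.7 m to 88.1 m: V₃ = 16.7 × (88.1/45.7)^0.2039 = 16.7 × 1.1432 = 19.0917 m/s

19.09 m/s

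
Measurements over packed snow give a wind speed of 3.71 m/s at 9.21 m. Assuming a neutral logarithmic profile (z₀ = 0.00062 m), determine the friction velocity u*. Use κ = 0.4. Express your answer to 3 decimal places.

Log law: V(z) = (u*/κ) · ln(z/z₀) ⇒ u* = κ · V / ln(z/z₀)
u* = 0.4 × 3.71 / ln(9.21/0.00062) = 0.4 × 3.71 / 9.6061
   = 1.4840 / 9.6061 = 0.1545 m/s

u* ≈ 0.154 m/s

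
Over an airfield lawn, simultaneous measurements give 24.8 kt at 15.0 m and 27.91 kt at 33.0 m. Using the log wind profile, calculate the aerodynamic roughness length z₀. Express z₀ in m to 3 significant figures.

Log law: V(z) ∝ ln(z/z₀). With r = V₁/V₂ = 24.8/27.91 = 0.88857,
r · ln(z₂/z₀) = ln(z₁/z₀) ⇒ ln z₀ = (ln z₁ − r·ln z₂)/(1 − r)
ln z₀ = (2.70805 − 0.88857×3.49651) / 0.11143 = -3.5793
z₀ = exp(-3.5793) = 0.02789 m

z₀ ≈ 0.0279 m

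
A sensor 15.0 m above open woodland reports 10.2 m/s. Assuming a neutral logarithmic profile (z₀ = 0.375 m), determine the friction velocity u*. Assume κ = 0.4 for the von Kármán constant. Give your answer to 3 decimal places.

u* ≈ 1.106 m/s

Log law: V(z) = (u*/κ) · ln(z/z₀) ⇒ u* = κ · V / ln(z/z₀)
u* = 0.4 × 10.2 / ln(15.0/0.375) = 0.4 × 10.2 / 3.6889
   = 4.0800 / 3.6889 = 1.1060 m/s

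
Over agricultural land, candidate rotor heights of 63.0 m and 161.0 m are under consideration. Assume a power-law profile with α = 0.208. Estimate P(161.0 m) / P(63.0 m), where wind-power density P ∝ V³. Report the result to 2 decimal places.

Speed ratio: V_B/V_A = (z_B/z_A)^α = (161.0/63.0)^0.208 = (2.5556)^0.208 = 1.21551
Power-density ratio: P_B/P_A = (V_B/V_A)³ = (1.21551)³ = 1.79585

1.80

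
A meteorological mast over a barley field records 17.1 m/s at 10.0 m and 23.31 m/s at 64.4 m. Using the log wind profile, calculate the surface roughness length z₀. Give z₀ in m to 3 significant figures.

z₀ ≈ 0.0592 m

Log law: V(z) ∝ ln(z/z₀). With r = V₁/V₂ = 17.1/23.31 = 0.73359,
r · ln(z₂/z₀) = ln(z₁/z₀) ⇒ ln z₀ = (ln z₁ − r·ln z₂)/(1 − r)
ln z₀ = (2.30259 − 0.73359×4.16511) / 0.26641 = -2.8261
z₀ = exp(-2.8261) = 0.05924 m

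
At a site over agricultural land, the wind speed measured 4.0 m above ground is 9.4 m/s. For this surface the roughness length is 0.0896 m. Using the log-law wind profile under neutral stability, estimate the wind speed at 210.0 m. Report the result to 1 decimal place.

19.2 m/s

Log law: V(z) ∝ ln(z/z₀), so V₂/V₁ = ln(z₂/z₀) / ln(z₁/z₀).
ln(210.0/0.0896) = 7.7595, ln(4.0/0.0896) = 3.7987
V₂ = 9.4 × 7.7595/3.7987 = 9.4 × 2.0427 = 19.2012 m/s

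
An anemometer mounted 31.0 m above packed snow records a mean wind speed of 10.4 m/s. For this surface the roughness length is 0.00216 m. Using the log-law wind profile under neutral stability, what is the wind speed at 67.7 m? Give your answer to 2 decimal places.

11.25 m/s

Log law: V(z) ∝ ln(z/z₀), so V₂/V₁ = ln(z₂/z₀) / ln(z₁/z₀).
ln(67.7/0.00216) = 10.3527, ln(31.0/0.00216) = 9.5716
V₂ = 10.4 × 10.3527/9.5716 = 10.4 × 1.0816 = 11.2487 m/s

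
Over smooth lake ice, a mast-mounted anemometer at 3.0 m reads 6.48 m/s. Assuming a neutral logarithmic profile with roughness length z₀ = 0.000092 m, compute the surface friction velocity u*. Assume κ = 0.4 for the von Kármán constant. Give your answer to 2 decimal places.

Log law: V(z) = (u*/κ) · ln(z/z₀) ⇒ u* = κ · V / ln(z/z₀)
u* = 0.4 × 6.48 / ln(3.0/0.000092) = 0.4 × 6.48 / 10.3923
   = 2.5920 / 10.3923 = 0.2494 m/s

u* ≈ 0.25 m/s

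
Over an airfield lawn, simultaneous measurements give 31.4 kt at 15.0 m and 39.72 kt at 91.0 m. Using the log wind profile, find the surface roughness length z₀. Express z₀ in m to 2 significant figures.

z₀ ≈ 0.017 m

Log law: V(z) ∝ ln(z/z₀). With r = V₁/V₂ = 31.4/39.72 = 0.79053,
r · ln(z₂/z₀) = ln(z₁/z₀) ⇒ ln z₀ = (ln z₁ − r·ln z₂)/(1 − r)
ln z₀ = (2.70805 − 0.79053×4.51086) / 0.20947 = -4.0958
z₀ = exp(-4.0958) = 0.01664 m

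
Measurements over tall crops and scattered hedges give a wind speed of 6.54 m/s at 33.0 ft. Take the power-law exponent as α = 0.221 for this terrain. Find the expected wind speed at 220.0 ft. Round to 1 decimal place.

Power-law profile: V₂ = V₁ · (z₂/z₁)^α
V₂ = 6.54 × (220.0/33.0)^0.221 = 6.54 × (6.6667)^0.221
    = 6.54 × 1.5208 = 9.9463 m/s

9.9 m/s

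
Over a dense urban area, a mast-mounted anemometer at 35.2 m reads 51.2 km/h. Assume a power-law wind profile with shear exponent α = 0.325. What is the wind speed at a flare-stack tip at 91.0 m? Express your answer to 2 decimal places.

69.72 km/h

Power-law profile: V₂ = V₁ · (z₂/z₁)^α
V₂ = 51.2 × (91.0/35.2)^0.325 = 51.2 × (2.5852)^0.325
    = 51.2 × 1.3616 = 69.7159 km/h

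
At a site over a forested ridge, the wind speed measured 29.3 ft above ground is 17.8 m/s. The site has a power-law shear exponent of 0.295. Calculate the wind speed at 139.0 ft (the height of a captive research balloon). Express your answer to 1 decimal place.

28.2 m/s

Power-law profile: V₂ = V₁ · (z₂/z₁)^α
V₂ = 17.8 × (139.0/29.3)^0.295 = 17.8 × (4.7440)^0.295
    = 17.8 × 1.5829 = 28.1763 m/s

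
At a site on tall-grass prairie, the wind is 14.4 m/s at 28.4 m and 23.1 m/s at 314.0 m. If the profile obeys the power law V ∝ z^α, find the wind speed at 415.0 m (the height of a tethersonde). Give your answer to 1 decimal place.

24.4 m/s

First find α: α = ln(V₂/V₁)/ln(z₂/z₁) = ln(23.1/14.4)/ln(314.0/28.4) = 0.47260/2.40300 = 0.1967
Extrapolate from 314.0 m to 415.0 m: V₃ = 23.1 × (415.0/314.0)^0.1967 = 23.1 × 1.0564 = 24.4024 m/s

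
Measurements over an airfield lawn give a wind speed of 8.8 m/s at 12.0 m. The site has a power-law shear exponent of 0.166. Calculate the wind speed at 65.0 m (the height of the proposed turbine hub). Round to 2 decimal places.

Power-law profile: V₂ = V₁ · (z₂/z₁)^α
V₂ = 8.8 × (65.0/12.0)^0.166 = 8.8 × (5.4167)^0.166
    = 8.8 × 1.3237 = 11.6488 m/s

11.65 m/s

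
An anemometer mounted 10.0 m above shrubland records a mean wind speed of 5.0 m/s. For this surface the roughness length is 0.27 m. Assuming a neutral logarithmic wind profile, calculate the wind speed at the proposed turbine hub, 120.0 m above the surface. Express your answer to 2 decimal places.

8.44 m/s

Log law: V(z) ∝ ln(z/z₀), so V₂/V₁ = ln(z₂/z₀) / ln(z₁/z₀).
ln(120.0/0.27) = 6.0968, ln(10.0/0.27) = 3.6119
V₂ = 5.0 × 6.0968/3.6119 = 5.0 × 1.6880 = 8.4399 m/s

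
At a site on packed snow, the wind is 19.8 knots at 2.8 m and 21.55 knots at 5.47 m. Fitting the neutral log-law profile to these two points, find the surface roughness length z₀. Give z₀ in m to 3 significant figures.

Log law: V(z) ∝ ln(z/z₀). With r = V₁/V₂ = 19.8/21.55 = 0.91879,
r · ln(z₂/z₀) = ln(z₁/z₀) ⇒ ln z₀ = (ln z₁ − r·ln z₂)/(1 − r)
ln z₀ = (1.02962 − 0.91879×1.69928) / 0.08121 = -6.5471
z₀ = exp(-6.5471) = 0.001434 m

z₀ ≈ 0.00143 m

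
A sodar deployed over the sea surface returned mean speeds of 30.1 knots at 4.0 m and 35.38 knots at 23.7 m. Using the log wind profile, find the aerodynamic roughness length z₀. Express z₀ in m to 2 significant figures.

Log law: V(z) ∝ ln(z/z₀). With r = V₁/V₂ = 30.1/35.38 = 0.85076,
r · ln(z₂/z₀) = ln(z₁/z₀) ⇒ ln z₀ = (ln z₁ − r·ln z₂)/(1 − r)
ln z₀ = (1.38629 − 0.85076×3.16548) / 0.14924 = -8.7564
z₀ = exp(-8.7564) = 0.0001575 m

z₀ ≈ 0.00016 m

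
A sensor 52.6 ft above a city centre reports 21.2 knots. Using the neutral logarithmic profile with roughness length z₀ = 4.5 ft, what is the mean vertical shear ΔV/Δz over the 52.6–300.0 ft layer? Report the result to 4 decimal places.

Log law: V₂ = V₁ · ln(z₂/z₀)/ln(z₁/z₀) = 21.2 × 4.1997/2.4586 = 36.2126 knots
ΔV/Δz = (36.2126 − 21.2)/(300.0 − 52.6) = 15.0126/247.4000 = 0.06068 knots/ft

0.0607 knots/ft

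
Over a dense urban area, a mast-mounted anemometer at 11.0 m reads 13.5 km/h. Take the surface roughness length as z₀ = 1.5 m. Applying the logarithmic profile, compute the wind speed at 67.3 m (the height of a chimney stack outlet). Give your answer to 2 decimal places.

25.77 km/h

Log law: V(z) ∝ ln(z/z₀), so V₂/V₁ = ln(z₂/z₀) / ln(z₁/z₀).
ln(67.3/1.5) = 3.8037, ln(11.0/1.5) = 1.9924
V₂ = 13.5 × 3.8037/1.9924 = 13.5 × 1.9091 = 25.7725 km/h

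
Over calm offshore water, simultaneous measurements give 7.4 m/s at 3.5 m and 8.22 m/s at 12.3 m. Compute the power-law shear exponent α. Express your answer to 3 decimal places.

α ≈ 0.084

Power law: V₂/V₁ = (z₂/z₁)^α ⇒ α = ln(V₂/V₁) / ln(z₂/z₁)
α = ln(8.22/7.4) / ln(12.3/3.5) = ln(1.1108) / ln(3.5143)
  = 0.10509 / 1.25684 = 0.08361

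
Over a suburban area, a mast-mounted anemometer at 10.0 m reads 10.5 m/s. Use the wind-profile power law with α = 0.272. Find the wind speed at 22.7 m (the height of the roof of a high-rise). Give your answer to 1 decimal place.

Power-law profile: V₂ = V₁ · (z₂/z₁)^α
V₂ = 10.5 × (22.7/10.0)^0.272 = 10.5 × (2.2700)^0.272
    = 10.5 × 1.2498 = 13.1229 m/s

13.1 m/s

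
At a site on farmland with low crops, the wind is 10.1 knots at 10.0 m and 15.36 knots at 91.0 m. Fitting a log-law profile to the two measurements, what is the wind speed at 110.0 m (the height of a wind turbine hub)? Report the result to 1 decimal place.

15.8 knots

Log law: V ∝ ln(z/z₀). From the pair, with r = V₁/V₂ = 0.65755,
ln z₀ = (ln z₁ − r·ln z₂)/(1 − r) = (2.3026 − 0.65755×4.5109)/0.34245 = -1.9376 → z₀ = 0.1440 m
V₃ = V₁ · ln(z₃/z₀)/ln(z₁/z₀) = 10.1 × 6.6381/4.2402 = 15.8117 knots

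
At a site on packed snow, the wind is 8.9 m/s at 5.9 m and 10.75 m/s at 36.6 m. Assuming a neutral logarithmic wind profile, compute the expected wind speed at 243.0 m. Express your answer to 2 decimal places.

Log law: V ∝ ln(z/z₀). From the pair, with r = V₁/V₂ = 0.82791,
ln z₀ = (ln z₁ − r·ln z₂)/(1 − r) = (1.7750 − 0.82791×3.6000)/0.17209 = -7.0052 → z₀ = 0.0009071 m
V₃ = V₁ · ln(z₃/z₀)/ln(z₁/z₀) = 8.9 × 12.4983/8.7802 = 12.6688 m/s

12.67 m/s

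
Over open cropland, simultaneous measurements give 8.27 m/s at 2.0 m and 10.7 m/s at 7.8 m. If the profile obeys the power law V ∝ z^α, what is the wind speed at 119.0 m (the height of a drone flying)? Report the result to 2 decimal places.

17.92 m/s

First find α: α = ln(V₂/V₁)/ln(z₂/z₁) = ln(10.7/8.27)/ln(7.8/2.0) = 0.25761/1.36098 = 0.1893
Extrapolate from 7.8 m to 119.0 m: V₃ = 10.7 × (119.0/7.8)^0.1893 = 10.7 × 1.6750 = 17.9222 m/s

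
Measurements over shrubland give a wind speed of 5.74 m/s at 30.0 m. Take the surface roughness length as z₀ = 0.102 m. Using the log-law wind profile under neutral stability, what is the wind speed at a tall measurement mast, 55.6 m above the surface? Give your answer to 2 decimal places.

6.36 m/s

Log law: V(z) ∝ ln(z/z₀), so V₂/V₁ = ln(z₂/z₀) / ln(z₁/z₀).
ln(55.6/0.102) = 6.3010, ln(30.0/0.102) = 5.6840
V₂ = 5.74 × 6.3010/5.6840 = 5.74 × 1.1085 = 6.3631 m/s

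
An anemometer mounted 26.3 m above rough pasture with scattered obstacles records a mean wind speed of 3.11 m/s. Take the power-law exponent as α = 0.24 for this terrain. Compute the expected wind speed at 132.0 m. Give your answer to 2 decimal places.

4.58 m/s

Power-law profile: V₂ = V₁ · (z₂/z₁)^α
V₂ = 3.11 × (132.0/26.3)^0.24 = 3.11 × (5.0190)^0.24
    = 3.11 × 1.4728 = 4.5805 m/s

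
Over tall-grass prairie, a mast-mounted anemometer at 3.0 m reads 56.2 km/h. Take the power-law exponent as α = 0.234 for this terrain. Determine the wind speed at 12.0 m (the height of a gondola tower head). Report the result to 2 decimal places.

Power-law profile: V₂ = V₁ · (z₂/z₁)^α
V₂ = 56.2 × (12.0/3.0)^0.234 = 56.2 × (4.0000)^0.234
    = 56.2 × 1.3832 = 77.7353 km/h

77.74 km/h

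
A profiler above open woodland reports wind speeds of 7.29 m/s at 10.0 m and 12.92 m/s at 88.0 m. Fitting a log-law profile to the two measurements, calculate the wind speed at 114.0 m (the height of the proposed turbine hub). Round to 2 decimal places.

Log law: V ∝ ln(z/z₀). From the pair, with r = V₁/V₂ = 0.56424,
ln z₀ = (ln z₁ − r·ln z₂)/(1 − r) = (2.3026 − 0.56424×4.4773)/0.43576 = -0.5134 → z₀ = 0.5985 m
V₃ = V₁ · ln(z₃/z₀)/ln(z₁/z₀) = 7.29 × 5.2496/2.8160 = 13.5901 m/s

13.59 m/s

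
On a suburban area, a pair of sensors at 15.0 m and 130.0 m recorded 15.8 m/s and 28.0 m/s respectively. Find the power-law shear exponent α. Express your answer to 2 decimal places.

Power law: V₂/V₁ = (z₂/z₁)^α ⇒ α = ln(V₂/V₁) / ln(z₂/z₁)
α = ln(28.0/15.8) / ln(130.0/15.0) = ln(1.7722) / ln(8.6667)
  = 0.57219 / 2.15948 = 0.26497

α ≈ 0.26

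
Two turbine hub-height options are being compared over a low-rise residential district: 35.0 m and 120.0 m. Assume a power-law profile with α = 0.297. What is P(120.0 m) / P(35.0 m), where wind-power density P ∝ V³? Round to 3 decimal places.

2.998

Speed ratio: V_B/V_A = (z_B/z_A)^α = (120.0/35.0)^0.297 = (3.4286)^0.297 = 1.44188
Power-density ratio: P_B/P_A = (V_B/V_A)³ = (1.44188)³ = 2.99768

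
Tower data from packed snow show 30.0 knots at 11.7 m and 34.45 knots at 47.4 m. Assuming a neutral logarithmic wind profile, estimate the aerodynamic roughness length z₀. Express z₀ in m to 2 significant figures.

Log law: V(z) ∝ ln(z/z₀). With r = V₁/V₂ = 30.0/34.45 = 0.87083,
r · ln(z₂/z₀) = ln(z₁/z₀) ⇒ ln z₀ = (ln z₁ − r·ln z₂)/(1 − r)
ln z₀ = (2.45959 − 0.87083×3.85862) / 0.12917 = -6.9721
z₀ = exp(-6.9721) = 0.0009377 m

z₀ ≈ 0.00094 m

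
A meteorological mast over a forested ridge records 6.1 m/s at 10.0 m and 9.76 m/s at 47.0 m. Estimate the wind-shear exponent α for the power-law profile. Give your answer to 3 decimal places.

α ≈ 0.304

Power law: V₂/V₁ = (z₂/z₁)^α ⇒ α = ln(V₂/V₁) / ln(z₂/z₁)
α = ln(9.76/6.1) / ln(47.0/10.0) = ln(1.6000) / ln(4.7000)
  = 0.47000 / 1.54756 = 0.30371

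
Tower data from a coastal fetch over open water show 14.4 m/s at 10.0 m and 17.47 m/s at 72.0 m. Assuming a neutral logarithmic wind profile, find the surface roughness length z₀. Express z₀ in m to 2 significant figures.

Log law: V(z) ∝ ln(z/z₀). With r = V₁/V₂ = 14.4/17.47 = 0.82427,
r · ln(z₂/z₀) = ln(z₁/z₀) ⇒ ln z₀ = (ln z₁ − r·ln z₂)/(1 − r)
ln z₀ = (2.30259 − 0.82427×4.27667) / 0.17573 = -6.9569
z₀ = exp(-6.9569) = 0.0009520 m

z₀ ≈ 0.00095 m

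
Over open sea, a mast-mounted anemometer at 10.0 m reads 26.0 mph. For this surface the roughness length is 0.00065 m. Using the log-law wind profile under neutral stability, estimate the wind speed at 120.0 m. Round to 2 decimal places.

Log law: V(z) ∝ ln(z/z₀), so V₂/V₁ = ln(z₂/z₀) / ln(z₁/z₀).
ln(120.0/0.00065) = 12.1260, ln(10.0/0.00065) = 9.6411
V₂ = 26.0 × 12.1260/9.6411 = 26.0 × 1.2577 = 32.7012 mph

32.70 mph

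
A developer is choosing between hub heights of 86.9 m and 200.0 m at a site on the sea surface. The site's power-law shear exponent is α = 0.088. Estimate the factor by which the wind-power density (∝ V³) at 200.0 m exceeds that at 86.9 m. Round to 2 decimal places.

1.25

Speed ratio: V_B/V_A = (z_B/z_A)^α = (200.0/86.9)^0.088 = (2.3015)^0.088 = 1.07611
Power-density ratio: P_B/P_A = (V_B/V_A)³ = (1.07611)³ = 1.24615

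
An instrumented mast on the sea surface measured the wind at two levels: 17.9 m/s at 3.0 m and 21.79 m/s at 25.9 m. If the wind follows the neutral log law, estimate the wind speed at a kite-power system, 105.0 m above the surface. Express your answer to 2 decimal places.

24.32 m/s

Log law: V ∝ ln(z/z₀). From the pair, with r = V₁/V₂ = 0.82148,
ln z₀ = (ln z₁ − r·ln z₂)/(1 − r) = (1.0986 − 0.82148×3.2542)/0.17852 = -8.8206 → z₀ = 0.0001477 m
V₃ = V₁ · ln(z₃/z₀)/ln(z₁/z₀) = 17.9 × 13.4746/9.9192 = 24.3159 m/s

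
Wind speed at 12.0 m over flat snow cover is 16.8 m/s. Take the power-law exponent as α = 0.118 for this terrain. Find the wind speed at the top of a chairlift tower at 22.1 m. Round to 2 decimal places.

18.06 m/s

Power-law profile: V₂ = V₁ · (z₂/z₁)^α
V₂ = 16.8 × (22.1/12.0)^0.118 = 16.8 × (1.8417)^0.118
    = 16.8 × 1.0747 = 18.0553 m/s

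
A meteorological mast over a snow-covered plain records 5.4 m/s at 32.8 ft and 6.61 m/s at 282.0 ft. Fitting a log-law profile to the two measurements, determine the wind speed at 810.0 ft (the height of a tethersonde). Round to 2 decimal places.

7.20 m/s

Log law: V ∝ ln(z/z₀). From the pair, with r = V₁/V₂ = 0.81694,
ln z₀ = (ln z₁ − r·ln z₂)/(1 − r) = (3.4904 − 0.81694×5.6419)/0.18306 = -6.1112 → z₀ = 0.002218 ft
V₃ = V₁ · ln(z₃/z₀)/ln(z₁/z₀) = 5.4 × 12.8082/9.6016 = 7.2034 m/s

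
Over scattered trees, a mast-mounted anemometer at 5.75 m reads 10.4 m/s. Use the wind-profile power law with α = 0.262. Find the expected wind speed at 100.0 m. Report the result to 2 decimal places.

Power-law profile: V₂ = V₁ · (z₂/z₁)^α
V₂ = 10.4 × (100.0/5.75)^0.262 = 10.4 × (17.3913)^0.262
    = 10.4 × 2.1133 = 21.9786 m/s

21.98 m/s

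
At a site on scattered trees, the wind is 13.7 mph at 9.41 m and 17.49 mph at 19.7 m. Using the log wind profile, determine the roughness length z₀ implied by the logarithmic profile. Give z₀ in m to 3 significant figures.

z₀ ≈ 0.651 m

Log law: V(z) ∝ ln(z/z₀). With r = V₁/V₂ = 13.7/17.49 = 0.78330,
r · ln(z₂/z₀) = ln(z₁/z₀) ⇒ ln z₀ = (ln z₁ − r·ln z₂)/(1 − r)
ln z₀ = (2.24177 − 0.78330×2.98062) / 0.21670 = -0.4290
z₀ = exp(-0.4290) = 0.6512 m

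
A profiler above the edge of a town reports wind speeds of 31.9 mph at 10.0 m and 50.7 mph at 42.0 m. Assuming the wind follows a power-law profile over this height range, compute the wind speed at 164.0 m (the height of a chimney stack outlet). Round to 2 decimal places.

78.71 mph

First find α: α = ln(V₂/V₁)/ln(z₂/z₁) = ln(50.7/31.9)/ln(42.0/10.0) = 0.46332/1.43508 = 0.3229
Extrapolate from 42.0 m to 164.0 m: V₃ = 50.7 × (164.0/42.0)^0.3229 = 50.7 × 1.5524 = 78.7056 mph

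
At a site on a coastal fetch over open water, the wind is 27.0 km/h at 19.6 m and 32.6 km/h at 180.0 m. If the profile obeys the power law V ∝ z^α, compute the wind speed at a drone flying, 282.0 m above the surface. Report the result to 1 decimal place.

First find α: α = ln(V₂/V₁)/ln(z₂/z₁) = ln(32.6/27.0)/ln(180.0/19.6) = 0.18848/2.21743 = 0.0850
Extrapolate from 180.0 m to 282.0 m: V₃ = 32.6 × (282.0/180.0)^0.0850 = 32.6 × 1.0389 = 33.8680 km/h

33.9 km/h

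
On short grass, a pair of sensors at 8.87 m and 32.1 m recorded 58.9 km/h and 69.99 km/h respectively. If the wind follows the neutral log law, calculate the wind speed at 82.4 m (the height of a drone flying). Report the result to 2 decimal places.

Log law: V ∝ ln(z/z₀). From the pair, with r = V₁/V₂ = 0.84155,
ln z₀ = (ln z₁ − r·ln z₂)/(1 − r) = (2.1827 − 0.84155×3.4689)/0.15845 = -4.6484 → z₀ = 0.009577 m
V₃ = V₁ · ln(z₃/z₀)/ln(z₁/z₀) = 58.9 × 9.0599/6.8310 = 78.1186 km/h

78.12 km/h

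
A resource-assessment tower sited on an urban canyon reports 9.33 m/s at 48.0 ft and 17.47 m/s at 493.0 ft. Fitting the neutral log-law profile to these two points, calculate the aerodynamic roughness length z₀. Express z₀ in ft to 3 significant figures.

z₀ ≈ 3.32 ft

Log law: V(z) ∝ ln(z/z₀). With r = V₁/V₂ = 9.33/17.47 = 0.53406,
r · ln(z₂/z₀) = ln(z₁/z₀) ⇒ ln z₀ = (ln z₁ − r·ln z₂)/(1 − r)
ln z₀ = (3.87120 − 0.53406×6.20051) / 0.46594 = 1.2014
z₀ = exp(1.2014) = 3.325 ft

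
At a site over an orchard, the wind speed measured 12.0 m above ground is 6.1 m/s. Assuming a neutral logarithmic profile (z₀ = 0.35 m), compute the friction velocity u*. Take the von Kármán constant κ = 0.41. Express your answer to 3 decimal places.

Log law: V(z) = (u*/κ) · ln(z/z₀) ⇒ u* = κ · V / ln(z/z₀)
u* = 0.41 × 6.1 / ln(12.0/0.35) = 0.41 × 6.1 / 3.5347
   = 2.5010 / 3.5347 = 0.7076 m/s

u* ≈ 0.708 m/s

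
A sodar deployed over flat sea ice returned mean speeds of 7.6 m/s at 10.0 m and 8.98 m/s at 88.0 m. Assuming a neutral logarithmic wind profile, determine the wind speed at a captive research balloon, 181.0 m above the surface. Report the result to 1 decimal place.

Log law: V ∝ ln(z/z₀). From the pair, with r = V₁/V₂ = 0.84633,
ln z₀ = (ln z₁ − r·ln z₂)/(1 − r) = (2.3026 − 0.84633×4.4773)/0.15367 = -9.6743 → z₀ = 0.00006288 m
V₃ = V₁ · ln(z₃/z₀)/ln(z₁/z₀) = 7.6 × 14.8728/11.9769 = 9.4376 m/s

9.4 m/s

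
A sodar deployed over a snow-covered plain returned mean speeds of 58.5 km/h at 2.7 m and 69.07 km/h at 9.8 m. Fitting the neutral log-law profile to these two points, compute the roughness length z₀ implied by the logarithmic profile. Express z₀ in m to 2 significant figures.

z₀ ≈ 0.0022 m

Log law: V(z) ∝ ln(z/z₀). With r = V₁/V₂ = 58.5/69.07 = 0.84697,
r · ln(z₂/z₀) = ln(z₁/z₀) ⇒ ln z₀ = (ln z₁ − r·ln z₂)/(1 − r)
ln z₀ = (0.99325 − 0.84697×2.28238) / 0.15303 = -6.1415
z₀ = exp(-6.1415) = 0.002152 m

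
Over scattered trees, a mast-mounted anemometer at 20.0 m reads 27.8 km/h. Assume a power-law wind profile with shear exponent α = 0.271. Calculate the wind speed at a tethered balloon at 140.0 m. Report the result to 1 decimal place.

Power-law profile: V₂ = V₁ · (z₂/z₁)^α
V₂ = 27.8 × (140.0/20.0)^0.271 = 27.8 × (7.0000)^0.271
    = 27.8 × 1.6944 = 47.1049 km/h

47.1 km/h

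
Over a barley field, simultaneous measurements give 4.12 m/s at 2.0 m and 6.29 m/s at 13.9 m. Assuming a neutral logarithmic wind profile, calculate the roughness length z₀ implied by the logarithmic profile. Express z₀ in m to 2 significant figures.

z₀ ≈ 0.050 m

Log law: V(z) ∝ ln(z/z₀). With r = V₁/V₂ = 4.12/6.29 = 0.65501,
r · ln(z₂/z₀) = ln(z₁/z₀) ⇒ ln z₀ = (ln z₁ − r·ln z₂)/(1 − r)
ln z₀ = (0.69315 − 0.65501×2.63189) / 0.34499 = -2.9878
z₀ = exp(-2.9878) = 0.05040 m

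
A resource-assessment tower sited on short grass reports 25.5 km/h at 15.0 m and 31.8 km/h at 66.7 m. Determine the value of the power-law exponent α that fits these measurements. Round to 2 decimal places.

Power law: V₂/V₁ = (z₂/z₁)^α ⇒ α = ln(V₂/V₁) / ln(z₂/z₁)
α = ln(31.8/25.5) / ln(66.7/15.0) = ln(1.2471) / ln(4.4467)
  = 0.22079 / 1.49215 = 0.14797

α ≈ 0.15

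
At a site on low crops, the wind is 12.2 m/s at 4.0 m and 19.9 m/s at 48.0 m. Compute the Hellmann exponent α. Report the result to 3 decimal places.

α ≈ 0.197

Power law: V₂/V₁ = (z₂/z₁)^α ⇒ α = ln(V₂/V₁) / ln(z₂/z₁)
α = ln(19.9/12.2) / ln(48.0/4.0) = ln(1.6311) / ln(12.0000)
  = 0.48928 / 2.48491 = 0.19690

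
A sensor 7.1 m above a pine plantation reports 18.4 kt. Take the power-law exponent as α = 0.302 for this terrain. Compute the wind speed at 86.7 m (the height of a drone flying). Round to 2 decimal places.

Power-law profile: V₂ = V₁ · (z₂/z₁)^α
V₂ = 18.4 × (86.7/7.1)^0.302 = 18.4 × (12.2113)^0.302
    = 18.4 × 2.1291 = 39.1760 kt

39.18 kt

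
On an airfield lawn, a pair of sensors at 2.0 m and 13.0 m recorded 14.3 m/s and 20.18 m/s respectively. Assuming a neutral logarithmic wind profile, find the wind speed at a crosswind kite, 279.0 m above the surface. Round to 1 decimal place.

Log law: V ∝ ln(z/z₀). From the pair, with r = V₁/V₂ = 0.70862,
ln z₀ = (ln z₁ − r·ln z₂)/(1 − r) = (0.6931 − 0.70862×2.5649)/0.29138 = -3.8590 → z₀ = 0.02109 m
V₃ = V₁ · ln(z₃/z₀)/ln(z₁/z₀) = 14.3 × 9.4902/4.5522 = 29.8122 m/s

29.8 m/s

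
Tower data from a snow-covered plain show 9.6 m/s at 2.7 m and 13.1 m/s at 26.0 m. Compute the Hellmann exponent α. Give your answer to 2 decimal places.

α ≈ 0.14

Power law: V₂/V₁ = (z₂/z₁)^α ⇒ α = ln(V₂/V₁) / ln(z₂/z₁)
α = ln(13.1/9.6) / ln(26.0/2.7) = ln(1.3646) / ln(9.6296)
  = 0.31085 / 2.26484 = 0.13725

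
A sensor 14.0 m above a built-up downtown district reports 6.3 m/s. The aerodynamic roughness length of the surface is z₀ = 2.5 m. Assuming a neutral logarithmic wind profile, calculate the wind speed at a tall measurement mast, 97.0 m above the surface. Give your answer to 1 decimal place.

13.4 m/s

Log law: V(z) ∝ ln(z/z₀), so V₂/V₁ = ln(z₂/z₀) / ln(z₁/z₀).
ln(97.0/2.5) = 3.6584, ln(14.0/2.5) = 1.7228
V₂ = 6.3 × 3.6584/1.7228 = 6.3 × 2.1236 = 13.3785 m/s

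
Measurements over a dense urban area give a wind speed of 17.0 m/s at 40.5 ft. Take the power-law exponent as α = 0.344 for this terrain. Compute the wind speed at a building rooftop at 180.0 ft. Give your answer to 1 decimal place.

28.4 m/s

Power-law profile: V₂ = V₁ · (z₂/z₁)^α
V₂ = 17.0 × (180.0/40.5)^0.344 = 17.0 × (4.4444)^0.344
    = 17.0 × 1.6705 = 28.3987 m/s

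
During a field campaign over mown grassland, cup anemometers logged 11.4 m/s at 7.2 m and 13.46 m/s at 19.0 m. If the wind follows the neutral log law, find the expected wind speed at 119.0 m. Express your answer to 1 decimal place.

17.4 m/s

Log law: V ∝ ln(z/z₀). From the pair, with r = V₁/V₂ = 0.84695,
ln z₀ = (ln z₁ − r·ln z₂)/(1 − r) = (1.9741 − 0.84695×2.9444)/0.15305 = -3.3959 → z₀ = 0.03351 m
V₃ = V₁ · ln(z₃/z₀)/ln(z₁/z₀) = 11.4 × 8.1750/5.3699 = 17.3549 m/s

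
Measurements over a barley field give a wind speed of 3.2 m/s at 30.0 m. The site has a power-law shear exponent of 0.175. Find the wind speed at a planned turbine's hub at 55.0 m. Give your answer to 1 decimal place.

Power-law profile: V₂ = V₁ · (z₂/z₁)^α
V₂ = 3.2 × (55.0/30.0)^0.175 = 3.2 × (1.8333)^0.175
    = 3.2 × 1.1119 = 3.5581 m/s

3.6 m/s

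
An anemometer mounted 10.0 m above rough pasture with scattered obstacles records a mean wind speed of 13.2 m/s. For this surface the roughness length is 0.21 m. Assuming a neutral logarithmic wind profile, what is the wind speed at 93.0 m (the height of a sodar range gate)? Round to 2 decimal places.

Log law: V(z) ∝ ln(z/z₀), so V₂/V₁ = ln(z₂/z₀) / ln(z₁/z₀).
ln(93.0/0.21) = 6.0932, ln(10.0/0.21) = 3.8632
V₂ = 13.2 × 6.0932/3.8632 = 13.2 × 1.5772 = 20.8196 m/s

20.82 m/s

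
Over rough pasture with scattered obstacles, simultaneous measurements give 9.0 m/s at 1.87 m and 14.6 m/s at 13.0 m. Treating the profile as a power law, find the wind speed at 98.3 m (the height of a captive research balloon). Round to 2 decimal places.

24.19 m/s

First find α: α = ln(V₂/V₁)/ln(z₂/z₁) = ln(14.6/9.0)/ln(13.0/1.87) = 0.48380/1.93901 = 0.2495
Extrapolate from 13.0 m to 98.3 m: V₃ = 14.6 × (98.3/13.0)^0.2495 = 14.6 × 1.6566 = 24.1865 m/s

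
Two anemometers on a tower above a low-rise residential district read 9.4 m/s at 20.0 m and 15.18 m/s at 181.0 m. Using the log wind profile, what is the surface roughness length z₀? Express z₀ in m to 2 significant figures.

Log law: V(z) ∝ ln(z/z₀). With r = V₁/V₂ = 9.4/15.18 = 0.61924,
r · ln(z₂/z₀) = ln(z₁/z₀) ⇒ ln z₀ = (ln z₁ − r·ln z₂)/(1 − r)
ln z₀ = (2.99573 − 0.61924×5.19850) / 0.38076 = -0.5866
z₀ = exp(-0.5866) = 0.5562 m

z₀ ≈ 0.56 m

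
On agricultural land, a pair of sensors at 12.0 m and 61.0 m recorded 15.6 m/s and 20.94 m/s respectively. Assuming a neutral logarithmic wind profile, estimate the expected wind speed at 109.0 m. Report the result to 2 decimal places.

22.85 m/s

Log law: V ∝ ln(z/z₀). From the pair, with r = V₁/V₂ = 0.74499,
ln z₀ = (ln z₁ − r·ln z₂)/(1 − r) = (2.4849 − 0.74499×4.1109)/0.25501 = -2.2651 → z₀ = 0.1038 m
V₃ = V₁ · ln(z₃/z₀)/ln(z₁/z₀) = 15.6 × 6.9565/4.7500 = 22.8464 m/s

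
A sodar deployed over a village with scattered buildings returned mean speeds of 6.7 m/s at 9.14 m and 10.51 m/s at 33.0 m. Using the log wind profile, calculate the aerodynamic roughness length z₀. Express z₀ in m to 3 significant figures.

Log law: V(z) ∝ ln(z/z₀). With r = V₁/V₂ = 6.7/10.51 = 0.63749,
r · ln(z₂/z₀) = ln(z₁/z₀) ⇒ ln z₀ = (ln z₁ − r·ln z₂)/(1 − r)
ln z₀ = (2.21266 − 0.63749×3.49651) / 0.36251 = -0.0450
z₀ = exp(-0.0450) = 0.9560 m

z₀ ≈ 0.956 m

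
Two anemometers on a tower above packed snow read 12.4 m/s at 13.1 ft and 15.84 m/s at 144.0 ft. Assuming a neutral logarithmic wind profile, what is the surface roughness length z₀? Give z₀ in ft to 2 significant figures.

z₀ ≈ 0.0023 ft

Log law: V(z) ∝ ln(z/z₀). With r = V₁/V₂ = 12.4/15.84 = 0.78283,
r · ln(z₂/z₀) = ln(z₁/z₀) ⇒ ln z₀ = (ln z₁ − r·ln z₂)/(1 − r)
ln z₀ = (2.57261 − 0.78283×4.96981) / 0.21717 = -6.0685
z₀ = exp(-6.0685) = 0.002315 ft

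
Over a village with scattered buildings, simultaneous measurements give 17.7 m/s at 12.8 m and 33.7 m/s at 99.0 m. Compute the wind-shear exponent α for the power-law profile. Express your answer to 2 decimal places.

α ≈ 0.31

Power law: V₂/V₁ = (z₂/z₁)^α ⇒ α = ln(V₂/V₁) / ln(z₂/z₁)
α = ln(33.7/17.7) / ln(99.0/12.8) = ln(1.9040) / ln(7.7344)
  = 0.64393 / 2.04567 = 0.31478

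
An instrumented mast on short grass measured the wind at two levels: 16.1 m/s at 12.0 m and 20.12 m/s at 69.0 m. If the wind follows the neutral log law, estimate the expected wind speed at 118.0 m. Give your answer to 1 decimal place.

Log law: V ∝ ln(z/z₀). From the pair, with r = V₁/V₂ = 0.80020,
ln z₀ = (ln z₁ − r·ln z₂)/(1 − r) = (2.4849 − 0.80020×4.2341)/0.19980 = -4.5206 → z₀ = 0.01088 m
V₃ = V₁ · ln(z₃/z₀)/ln(z₁/z₀) = 16.1 × 9.2913/7.0055 = 21.3532 m/s

21.4 m/s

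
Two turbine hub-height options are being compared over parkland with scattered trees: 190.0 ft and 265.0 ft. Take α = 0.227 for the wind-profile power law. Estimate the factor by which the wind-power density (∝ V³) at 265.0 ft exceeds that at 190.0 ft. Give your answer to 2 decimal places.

Speed ratio: V_B/V_A = (z_B/z_A)^α = (265.0/190.0)^0.227 = (1.3947)^0.227 = 1.07845
Power-density ratio: P_B/P_A = (V_B/V_A)³ = (1.07845)³ = 1.25429

1.25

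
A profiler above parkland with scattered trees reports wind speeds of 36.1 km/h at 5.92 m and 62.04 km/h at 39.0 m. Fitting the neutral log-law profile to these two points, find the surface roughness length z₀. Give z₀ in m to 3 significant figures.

Log law: V(z) ∝ ln(z/z₀). With r = V₁/V₂ = 36.1/62.04 = 0.58188,
r · ln(z₂/z₀) = ln(z₁/z₀) ⇒ ln z₀ = (ln z₁ − r·ln z₂)/(1 − r)
ln z₀ = (1.77834 − 0.58188×3.66356) / 0.41812 = -0.8453
z₀ = exp(-0.8453) = 0.4294 m

z₀ ≈ 0.429 m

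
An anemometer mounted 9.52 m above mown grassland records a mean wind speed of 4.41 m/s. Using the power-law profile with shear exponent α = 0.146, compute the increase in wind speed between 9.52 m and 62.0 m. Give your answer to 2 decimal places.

Power law: V₂ = V₁ · (z₂/z₁)^α = 4.41 × (6.5126)^0.146 = 5.7976 m/s
ΔV = 5.7976 − 4.41 = 1.3876 m/s

1.39 m/s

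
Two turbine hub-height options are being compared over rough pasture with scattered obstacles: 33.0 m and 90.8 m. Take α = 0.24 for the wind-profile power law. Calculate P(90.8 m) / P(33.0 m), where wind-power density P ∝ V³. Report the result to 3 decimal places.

Speed ratio: V_B/V_A = (z_B/z_A)^α = (90.8/33.0)^0.24 = (2.7515)^0.24 = 1.27496
Power-density ratio: P_B/P_A = (V_B/V_A)³ = (1.27496)³ = 2.07249

2.072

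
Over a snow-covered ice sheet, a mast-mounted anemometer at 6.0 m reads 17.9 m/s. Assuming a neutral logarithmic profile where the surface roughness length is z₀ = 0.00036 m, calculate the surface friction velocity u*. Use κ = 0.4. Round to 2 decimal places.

u* ≈ 0.74 m/s

Log law: V(z) = (u*/κ) · ln(z/z₀) ⇒ u* = κ · V / ln(z/z₀)
u* = 0.4 × 17.9 / ln(6.0/0.00036) = 0.4 × 17.9 / 9.7212
   = 7.1600 / 9.7212 = 0.7365 m/s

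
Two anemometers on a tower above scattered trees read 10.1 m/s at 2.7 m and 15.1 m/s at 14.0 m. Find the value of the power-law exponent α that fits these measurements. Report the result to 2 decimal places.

α ≈ 0.24

Power law: V₂/V₁ = (z₂/z₁)^α ⇒ α = ln(V₂/V₁) / ln(z₂/z₁)
α = ln(15.1/10.1) / ln(14.0/2.7) = ln(1.4950) / ln(5.1852)
  = 0.40216 / 1.64581 = 0.24435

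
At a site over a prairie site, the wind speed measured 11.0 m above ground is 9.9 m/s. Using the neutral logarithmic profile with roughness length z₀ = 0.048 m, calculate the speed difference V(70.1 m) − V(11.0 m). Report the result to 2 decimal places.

3.37 m/s

Log law: V₂ = V₁ · ln(z₂/z₀)/ln(z₁/z₀) = 9.9 × 7.2865/5.4344 = 13.2739 m/s
ΔV = 13.2739 − 9.9 = 3.3739 m/s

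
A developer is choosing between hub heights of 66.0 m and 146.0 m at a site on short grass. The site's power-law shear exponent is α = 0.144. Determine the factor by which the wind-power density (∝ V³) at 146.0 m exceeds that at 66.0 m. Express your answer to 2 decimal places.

1.41

Speed ratio: V_B/V_A = (z_B/z_A)^α = (146.0/66.0)^0.144 = (2.2121)^0.144 = 1.12112
Power-density ratio: P_B/P_A = (V_B/V_A)³ = (1.12112)³ = 1.40915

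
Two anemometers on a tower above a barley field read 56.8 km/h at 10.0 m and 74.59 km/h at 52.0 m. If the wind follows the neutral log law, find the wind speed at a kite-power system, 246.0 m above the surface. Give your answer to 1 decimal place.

Log law: V ∝ ln(z/z₀). From the pair, with r = V₁/V₂ = 0.76150,
ln z₀ = (ln z₁ − r·ln z₂)/(1 − r) = (2.3026 − 0.76150×3.9512)/0.23850 = -2.9613 → z₀ = 0.05175 m
V₃ = V₁ · ln(z₃/z₀)/ln(z₁/z₀) = 56.8 × 8.4666/5.2638 = 91.3595 km/h

91.4 km/h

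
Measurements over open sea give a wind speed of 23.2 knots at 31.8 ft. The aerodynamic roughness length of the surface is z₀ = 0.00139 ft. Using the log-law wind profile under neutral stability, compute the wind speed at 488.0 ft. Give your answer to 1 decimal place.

Log law: V(z) ∝ ln(z/z₀), so V₂/V₁ = ln(z₂/z₀) / ln(z₁/z₀).
ln(488.0/0.00139) = 12.7688, ln(31.8/0.00139) = 10.0379
V₂ = 23.2 × 12.7688/10.0379 = 23.2 × 1.2721 = 29.5116 knots

29.5 knots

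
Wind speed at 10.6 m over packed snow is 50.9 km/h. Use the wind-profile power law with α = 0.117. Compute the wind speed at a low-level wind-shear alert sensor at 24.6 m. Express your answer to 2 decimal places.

Power-law profile: V₂ = V₁ · (z₂/z₁)^α
V₂ = 50.9 × (24.6/10.6)^0.117 = 50.9 × (2.3208)^0.117
    = 50.9 × 1.1035 = 56.1690 km/h

56.17 km/h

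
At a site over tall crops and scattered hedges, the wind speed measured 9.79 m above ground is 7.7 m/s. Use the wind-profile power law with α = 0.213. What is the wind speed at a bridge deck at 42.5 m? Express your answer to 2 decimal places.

Power-law profile: V₂ = V₁ · (z₂/z₁)^α
V₂ = 7.7 × (42.5/9.79)^0.213 = 7.7 × (4.3412)^0.213
    = 7.7 × 1.3671 = 10.5269 m/s

10.53 m/s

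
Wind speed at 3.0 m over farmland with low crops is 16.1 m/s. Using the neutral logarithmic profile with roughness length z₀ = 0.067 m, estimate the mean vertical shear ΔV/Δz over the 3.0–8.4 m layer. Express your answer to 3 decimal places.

0.807 m/s/m

Log law: V₂ = V₁ · ln(z₂/z₀)/ln(z₁/z₀) = 16.1 × 4.8313/3.8017 = 20.4604 m/s
ΔV/Δz = (20.4604 − 16.1)/(8.4 − 3.0) = 4.3604/5.4000 = 0.80748 m/s/m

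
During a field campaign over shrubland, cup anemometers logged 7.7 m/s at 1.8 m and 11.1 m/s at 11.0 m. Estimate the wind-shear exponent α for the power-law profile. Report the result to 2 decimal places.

Power law: V₂/V₁ = (z₂/z₁)^α ⇒ α = ln(V₂/V₁) / ln(z₂/z₁)
α = ln(11.1/7.7) / ln(11.0/1.8) = ln(1.4416) / ln(6.1111)
  = 0.36572 / 1.81011 = 0.20205

α ≈ 0.20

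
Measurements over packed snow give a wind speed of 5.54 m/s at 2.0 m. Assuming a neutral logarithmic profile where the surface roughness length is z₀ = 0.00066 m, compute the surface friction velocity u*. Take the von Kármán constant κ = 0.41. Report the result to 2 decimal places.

u* ≈ 0.28 m/s

Log law: V(z) = (u*/κ) · ln(z/z₀) ⇒ u* = κ · V / ln(z/z₀)
u* = 0.41 × 5.54 / ln(2.0/0.00066) = 0.41 × 5.54 / 8.0164
   = 2.2714 / 8.0164 = 0.2833 m/s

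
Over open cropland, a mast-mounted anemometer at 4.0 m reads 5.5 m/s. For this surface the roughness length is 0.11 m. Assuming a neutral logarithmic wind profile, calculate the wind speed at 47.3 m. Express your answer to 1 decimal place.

Log law: V(z) ∝ ln(z/z₀), so V₂/V₁ = ln(z₂/z₀) / ln(z₁/z₀).
ln(47.3/0.11) = 6.0638, ln(4.0/0.11) = 3.5936
V₂ = 5.5 × 6.0638/3.5936 = 5.5 × 1.6874 = 9.2807 m/s

9.3 m/s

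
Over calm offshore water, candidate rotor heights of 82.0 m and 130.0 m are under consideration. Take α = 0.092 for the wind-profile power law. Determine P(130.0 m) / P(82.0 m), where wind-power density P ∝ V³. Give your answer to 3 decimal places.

Speed ratio: V_B/V_A = (z_B/z_A)^α = (130.0/82.0)^0.092 = (1.5854)^0.092 = 1.04331
Power-density ratio: P_B/P_A = (V_B/V_A)³ = (1.04331)³ = 1.13563

1.136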